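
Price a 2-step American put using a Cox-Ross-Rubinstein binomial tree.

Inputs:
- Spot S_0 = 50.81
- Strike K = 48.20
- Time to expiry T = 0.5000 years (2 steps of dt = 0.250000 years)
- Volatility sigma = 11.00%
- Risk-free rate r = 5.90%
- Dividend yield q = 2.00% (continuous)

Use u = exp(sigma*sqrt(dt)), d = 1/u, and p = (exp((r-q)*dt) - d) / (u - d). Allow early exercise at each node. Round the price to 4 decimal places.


dt = T/N = 0.250000
u = exp(sigma*sqrt(dt)) = 1.056541; d = 1/u = 0.946485
p = (exp((r-q)*dt) - d) / (u - d) = 0.575278
Discount per step: exp(-r*dt) = 0.985358
Stock lattice S(k, i) with i counting down-moves:
  k=0: S(0,0) = 50.8100
  k=1: S(1,0) = 53.6828; S(1,1) = 48.0909
  k=2: S(2,0) = 56.7181; S(2,1) = 50.8100; S(2,2) = 45.5173
Terminal payoffs V(N, i) = max(K - S_T, 0):
  V(2,0) = 0.000000; V(2,1) = 0.000000; V(2,2) = 2.682668
Backward induction: V(k, i) = exp(-r*dt) * [p * V(k+1, i) + (1-p) * V(k+1, i+1)]; then take max(V_cont, immediate exercise) for American.
  V(1,0) = exp(-r*dt) * [p*0.000000 + (1-p)*0.000000] = 0.000000; exercise = 0.000000; V(1,0) = max -> 0.000000
  V(1,1) = exp(-r*dt) * [p*0.000000 + (1-p)*2.682668] = 1.122704; exercise = 0.109090; V(1,1) = max -> 1.122704
  V(0,0) = exp(-r*dt) * [p*0.000000 + (1-p)*1.122704] = 0.469855; exercise = 0.000000; V(0,0) = max -> 0.469855

Answer: Price = V(0,0) = 0.4699


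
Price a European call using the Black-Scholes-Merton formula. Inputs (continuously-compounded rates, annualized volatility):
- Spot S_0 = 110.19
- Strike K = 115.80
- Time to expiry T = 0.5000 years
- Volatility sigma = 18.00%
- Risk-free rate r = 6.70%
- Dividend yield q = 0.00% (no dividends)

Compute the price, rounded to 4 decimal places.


d1 = (ln(S/K) + (r - q + 0.5*sigma^2) * T) / (sigma * sqrt(T)) = -0.06331290
d2 = d1 - sigma * sqrt(T) = -0.19059212
exp(-rT) = 0.96705491; exp(-qT) = 1.00000000
C = S_0 * exp(-qT) * N(d1) - K * exp(-rT) * N(d2)
N(d1) = 0.47475867; N(d2) = 0.42442258
C = 110.1900 * 1.00000000 * 0.47475867 - 115.8000 * 0.96705491 * 0.42442258 = 4.7847

Answer: Price = 4.7847


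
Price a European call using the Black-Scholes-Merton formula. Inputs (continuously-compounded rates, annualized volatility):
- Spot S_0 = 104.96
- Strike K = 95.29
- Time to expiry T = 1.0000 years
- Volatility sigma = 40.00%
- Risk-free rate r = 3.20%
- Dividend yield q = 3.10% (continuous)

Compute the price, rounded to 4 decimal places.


d1 = (ln(S/K) + (r - q + 0.5*sigma^2) * T) / (sigma * sqrt(T)) = 0.44413613
d2 = d1 - sigma * sqrt(T) = 0.04413613
exp(-rT) = 0.96850658; exp(-qT) = 0.96947557
C = S_0 * exp(-qT) * N(d1) - K * exp(-rT) * N(d2)
N(d1) = 0.67152792; N(d2) = 0.51760205
C = 104.9600 * 0.96947557 * 0.67152792 - 95.2900 * 0.96850658 * 0.51760205 = 20.5631

Answer: Price = 20.5631


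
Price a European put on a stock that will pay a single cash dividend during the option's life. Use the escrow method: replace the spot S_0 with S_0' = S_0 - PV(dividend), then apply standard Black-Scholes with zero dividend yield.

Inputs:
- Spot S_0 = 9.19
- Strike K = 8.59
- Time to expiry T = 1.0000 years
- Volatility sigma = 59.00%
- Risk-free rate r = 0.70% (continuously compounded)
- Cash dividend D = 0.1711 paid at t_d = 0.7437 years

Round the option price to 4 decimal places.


Answer: Price = 1.7998

Derivation:
PV(D) = D * exp(-r * t_d) = 0.1711 * 0.99480763 = 0.17021159
S_0' = S_0 - PV(D) = 9.1900 - 0.17021159 = 9.01978841
d1 = (ln(S_0'/K) + (r + sigma^2/2)*T) / (sigma*sqrt(T)) = 0.38961380
d2 = d1 - sigma*sqrt(T) = -0.20038620
exp(-rT) = 0.99302444
N(-d1) = 0.34841107; N(-d2) = 0.57941073
P = K * exp(-rT) * N(-d2) - S_0' * N(-d1) = 8.5900 * 0.99302444 * 0.57941073 - 9.01978841 * 0.34841107 = 1.7998


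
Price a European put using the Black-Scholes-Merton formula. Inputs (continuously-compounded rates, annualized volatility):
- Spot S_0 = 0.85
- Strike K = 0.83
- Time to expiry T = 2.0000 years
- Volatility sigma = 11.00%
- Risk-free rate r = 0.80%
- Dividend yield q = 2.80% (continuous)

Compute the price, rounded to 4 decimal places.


d1 = (ln(S/K) + (r - q + 0.5*sigma^2) * T) / (sigma * sqrt(T)) = -0.02628735
d2 = d1 - sigma * sqrt(T) = -0.18185084
exp(-rT) = 0.98412732; exp(-qT) = 0.94553914
P = K * exp(-rT) * N(-d2) - S_0 * exp(-qT) * N(-d1)
N(-d1) = 0.51048593; N(-d2) = 0.57215011
P = 0.8300 * 0.98412732 * 0.57215011 - 0.8500 * 0.94553914 * 0.51048593 = 0.0571

Answer: Price = 0.0571


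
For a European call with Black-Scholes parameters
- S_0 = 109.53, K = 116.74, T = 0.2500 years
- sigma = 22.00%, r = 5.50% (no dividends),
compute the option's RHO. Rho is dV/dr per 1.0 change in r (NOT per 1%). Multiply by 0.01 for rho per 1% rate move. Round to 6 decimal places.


d1 = -0.3995523222; d2 = -0.5095523222
phi(d1) = 0.3683360558; exp(-qT) = 1.0000000000; exp(-rT) = 0.9863440995
N(d2) = 0.3051825667
Rho = K*T*exp(-rT)*N(d2) = 116.7400 * 0.2500 * 0.9863440995 * 0.3051825667 = 8.785123

Answer: Rho = 8.785123


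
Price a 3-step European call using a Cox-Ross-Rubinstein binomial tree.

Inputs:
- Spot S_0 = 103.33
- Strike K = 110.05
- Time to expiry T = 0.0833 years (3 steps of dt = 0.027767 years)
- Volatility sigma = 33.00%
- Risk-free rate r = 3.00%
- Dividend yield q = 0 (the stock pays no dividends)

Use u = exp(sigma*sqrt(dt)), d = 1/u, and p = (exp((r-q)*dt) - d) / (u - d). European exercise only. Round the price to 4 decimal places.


Answer: Price = V(0,0) = 1.4190

Derivation:
dt = T/N = 0.027767
u = exp(sigma*sqrt(dt)) = 1.056529; d = 1/u = 0.946496
p = (exp((r-q)*dt) - d) / (u - d) = 0.493830
Discount per step: exp(-r*dt) = 0.999167
Stock lattice S(k, i) with i counting down-moves:
  k=0: S(0,0) = 103.3300
  k=1: S(1,0) = 109.1711; S(1,1) = 97.8014
  k=2: S(2,0) = 115.3425; S(2,1) = 103.3300; S(2,2) = 92.5686
  k=3: S(3,0) = 121.8627; S(3,1) = 109.1711; S(3,2) = 97.8014; S(3,3) = 87.6157
Terminal payoffs V(N, i) = max(S_T - K, 0):
  V(3,0) = 11.812669; V(3,1) = 0.000000; V(3,2) = 0.000000; V(3,3) = 0.000000
Backward induction: V(k, i) = exp(-r*dt) * [p * V(k+1, i) + (1-p) * V(k+1, i+1)].
  V(2,0) = exp(-r*dt) * [p*11.812669 + (1-p)*0.000000] = 5.828591
  V(2,1) = exp(-r*dt) * [p*0.000000 + (1-p)*0.000000] = 0.000000
  V(2,2) = exp(-r*dt) * [p*0.000000 + (1-p)*0.000000] = 0.000000
  V(1,0) = exp(-r*dt) * [p*5.828591 + (1-p)*0.000000] = 2.875935
  V(1,1) = exp(-r*dt) * [p*0.000000 + (1-p)*0.000000] = 0.000000
  V(0,0) = exp(-r*dt) * [p*2.875935 + (1-p)*0.000000] = 1.419040


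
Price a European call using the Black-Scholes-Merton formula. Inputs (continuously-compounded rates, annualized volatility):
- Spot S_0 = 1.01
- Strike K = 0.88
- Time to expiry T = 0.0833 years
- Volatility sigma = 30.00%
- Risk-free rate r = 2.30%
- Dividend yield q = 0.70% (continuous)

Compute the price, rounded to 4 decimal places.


d1 = (ln(S/K) + (r - q + 0.5*sigma^2) * T) / (sigma * sqrt(T)) = 1.64999298
d2 = d1 - sigma * sqrt(T) = 1.56340776
exp(-rT) = 0.99808593; exp(-qT) = 0.99941707
C = S_0 * exp(-qT) * N(d1) - K * exp(-rT) * N(d2)
N(d1) = 0.95052781; N(d2) = 0.94102164
C = 1.0100 * 0.99941707 * 0.95052781 - 0.8800 * 0.99808593 * 0.94102164 = 0.1330

Answer: Price = 0.1330


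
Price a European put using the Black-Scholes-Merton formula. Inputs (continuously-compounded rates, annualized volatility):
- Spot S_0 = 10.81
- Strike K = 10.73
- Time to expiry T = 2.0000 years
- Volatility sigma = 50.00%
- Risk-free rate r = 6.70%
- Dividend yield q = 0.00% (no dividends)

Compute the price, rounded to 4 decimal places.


Answer: Price = 2.1305

Derivation:
d1 = (ln(S/K) + (r - q + 0.5*sigma^2) * T) / (sigma * sqrt(T)) = 0.55356289
d2 = d1 - sigma * sqrt(T) = -0.15354389
exp(-rT) = 0.87459006; exp(-qT) = 1.00000000
P = K * exp(-rT) * N(-d2) - S_0 * exp(-qT) * N(-d1)
N(-d1) = 0.28993901; N(-d2) = 0.56101531
P = 10.7300 * 0.87459006 * 0.56101531 - 10.8100 * 1.00000000 * 0.28993901 = 2.1305


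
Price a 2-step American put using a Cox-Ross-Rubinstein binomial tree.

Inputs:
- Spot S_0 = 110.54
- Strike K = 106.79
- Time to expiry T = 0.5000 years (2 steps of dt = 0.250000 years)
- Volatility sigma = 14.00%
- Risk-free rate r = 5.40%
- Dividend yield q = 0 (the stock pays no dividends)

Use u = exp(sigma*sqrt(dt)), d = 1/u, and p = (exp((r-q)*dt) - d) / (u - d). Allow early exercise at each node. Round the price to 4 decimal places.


dt = T/N = 0.250000
u = exp(sigma*sqrt(dt)) = 1.072508; d = 1/u = 0.932394
p = (exp((r-q)*dt) - d) / (u - d) = 0.579510
Discount per step: exp(-r*dt) = 0.986591
Stock lattice S(k, i) with i counting down-moves:
  k=0: S(0,0) = 110.5400
  k=1: S(1,0) = 118.5551; S(1,1) = 103.0668
  k=2: S(2,0) = 127.1513; S(2,1) = 110.5400; S(2,2) = 96.0989
Terminal payoffs V(N, i) = max(K - S_T, 0):
  V(2,0) = 0.000000; V(2,1) = 0.000000; V(2,2) = 10.691141
Backward induction: V(k, i) = exp(-r*dt) * [p * V(k+1, i) + (1-p) * V(k+1, i+1)]; then take max(V_cont, immediate exercise) for American.
  V(1,0) = exp(-r*dt) * [p*0.000000 + (1-p)*0.000000] = 0.000000; exercise = 0.000000; V(1,0) = max -> 0.000000
  V(1,1) = exp(-r*dt) * [p*0.000000 + (1-p)*10.691141] = 4.435233; exercise = 3.723187; V(1,1) = max -> 4.435233
  V(0,0) = exp(-r*dt) * [p*0.000000 + (1-p)*4.435233] = 1.839962; exercise = 0.000000; V(0,0) = max -> 1.839962

Answer: Price = V(0,0) = 1.8400


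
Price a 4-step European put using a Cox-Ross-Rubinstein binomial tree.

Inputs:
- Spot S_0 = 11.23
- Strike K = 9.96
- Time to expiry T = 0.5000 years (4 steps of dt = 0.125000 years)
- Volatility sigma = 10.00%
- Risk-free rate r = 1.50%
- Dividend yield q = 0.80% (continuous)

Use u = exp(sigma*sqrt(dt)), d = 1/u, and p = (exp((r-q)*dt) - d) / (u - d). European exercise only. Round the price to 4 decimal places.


Answer: Price = V(0,0) = 0.0127

Derivation:
dt = T/N = 0.125000
u = exp(sigma*sqrt(dt)) = 1.035988; d = 1/u = 0.965262
p = (exp((r-q)*dt) - d) / (u - d) = 0.503539
Discount per step: exp(-r*dt) = 0.998127
Stock lattice S(k, i) with i counting down-moves:
  k=0: S(0,0) = 11.2300
  k=1: S(1,0) = 11.6341; S(1,1) = 10.8399
  k=2: S(2,0) = 12.0528; S(2,1) = 11.2300; S(2,2) = 10.4633
  k=3: S(3,0) = 12.4866; S(3,1) = 11.6341; S(3,2) = 10.8399; S(3,3) = 10.0999
  k=4: S(4,0) = 12.9359; S(4,1) = 12.0528; S(4,2) = 11.2300; S(4,3) = 10.4633; S(4,4) = 9.7490
Terminal payoffs V(N, i) = max(K - S_T, 0):
  V(4,0) = 0.000000; V(4,1) = 0.000000; V(4,2) = 0.000000; V(4,3) = 0.000000; V(4,4) = 0.210974
Backward induction: V(k, i) = exp(-r*dt) * [p * V(k+1, i) + (1-p) * V(k+1, i+1)].
  V(3,0) = exp(-r*dt) * [p*0.000000 + (1-p)*0.000000] = 0.000000
  V(3,1) = exp(-r*dt) * [p*0.000000 + (1-p)*0.000000] = 0.000000
  V(3,2) = exp(-r*dt) * [p*0.000000 + (1-p)*0.000000] = 0.000000
  V(3,3) = exp(-r*dt) * [p*0.000000 + (1-p)*0.210974] = 0.104544
  V(2,0) = exp(-r*dt) * [p*0.000000 + (1-p)*0.000000] = 0.000000
  V(2,1) = exp(-r*dt) * [p*0.000000 + (1-p)*0.000000] = 0.000000
  V(2,2) = exp(-r*dt) * [p*0.000000 + (1-p)*0.104544] = 0.051805
  V(1,0) = exp(-r*dt) * [p*0.000000 + (1-p)*0.000000] = 0.000000
  V(1,1) = exp(-r*dt) * [p*0.000000 + (1-p)*0.051805] = 0.025671
  V(0,0) = exp(-r*dt) * [p*0.000000 + (1-p)*0.025671] = 0.012721


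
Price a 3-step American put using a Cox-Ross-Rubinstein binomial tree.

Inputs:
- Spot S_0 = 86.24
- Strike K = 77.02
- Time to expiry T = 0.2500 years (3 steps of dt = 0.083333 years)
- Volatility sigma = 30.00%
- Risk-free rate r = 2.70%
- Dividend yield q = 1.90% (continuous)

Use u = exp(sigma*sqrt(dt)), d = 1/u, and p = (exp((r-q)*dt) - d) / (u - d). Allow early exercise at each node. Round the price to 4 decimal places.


dt = T/N = 0.083333
u = exp(sigma*sqrt(dt)) = 1.090463; d = 1/u = 0.917042
p = (exp((r-q)*dt) - d) / (u - d) = 0.482208
Discount per step: exp(-r*dt) = 0.997753
Stock lattice S(k, i) with i counting down-moves:
  k=0: S(0,0) = 86.2400
  k=1: S(1,0) = 94.0415; S(1,1) = 79.0857
  k=2: S(2,0) = 102.5488; S(2,1) = 86.2400; S(2,2) = 72.5248
  k=3: S(3,0) = 111.8257; S(3,1) = 94.0415; S(3,2) = 79.0857; S(3,3) = 66.5083
Terminal payoffs V(N, i) = max(K - S_T, 0):
  V(3,0) = 0.000000; V(3,1) = 0.000000; V(3,2) = 0.000000; V(3,3) = 10.511718
Backward induction: V(k, i) = exp(-r*dt) * [p * V(k+1, i) + (1-p) * V(k+1, i+1)]; then take max(V_cont, immediate exercise) for American.
  V(2,0) = exp(-r*dt) * [p*0.000000 + (1-p)*0.000000] = 0.000000; exercise = 0.000000; V(2,0) = max -> 0.000000
  V(2,1) = exp(-r*dt) * [p*0.000000 + (1-p)*0.000000] = 0.000000; exercise = 0.000000; V(2,1) = max -> 0.000000
  V(2,2) = exp(-r*dt) * [p*0.000000 + (1-p)*10.511718] = 5.430647; exercise = 4.495167; V(2,2) = max -> 5.430647
  V(1,0) = exp(-r*dt) * [p*0.000000 + (1-p)*0.000000] = 0.000000; exercise = 0.000000; V(1,0) = max -> 0.000000
  V(1,1) = exp(-r*dt) * [p*0.000000 + (1-p)*5.430647] = 2.805624; exercise = 0.000000; V(1,1) = max -> 2.805624
  V(0,0) = exp(-r*dt) * [p*0.000000 + (1-p)*2.805624] = 1.449464; exercise = 0.000000; V(0,0) = max -> 1.449464

Answer: Price = V(0,0) = 1.4495


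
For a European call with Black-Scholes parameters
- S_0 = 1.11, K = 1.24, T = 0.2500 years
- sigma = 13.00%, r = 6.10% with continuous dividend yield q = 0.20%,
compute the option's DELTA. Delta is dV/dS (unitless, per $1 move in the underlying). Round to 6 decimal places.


Answer: Delta = 0.074270

Derivation:
d1 = -1.4444440660; d2 = -1.5094440660
phi(d1) = 0.1405562010; exp(-qT) = 0.9995001250; exp(-rT) = 0.9848656924
N(d1) = 0.0743070514
Delta = exp(-qT) * N(d1) = 0.9995001250 * 0.0743070514 = 0.074270


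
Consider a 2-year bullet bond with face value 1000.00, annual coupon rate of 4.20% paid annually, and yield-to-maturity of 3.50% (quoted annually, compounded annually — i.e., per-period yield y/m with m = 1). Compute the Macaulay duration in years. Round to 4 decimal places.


Answer: Macaulay duration = 1.9600 years

Derivation:
Coupon per period c = face * coupon_rate / m = 42.000000
Periods per year m = 1; per-period yield y/m = 0.035000
Number of cashflows N = 2
Cashflows (t years, CF_t, discount factor 1/(1+y/m)^(m*t), PV):
  t = 1.0000: CF_t = 42.000000, DF = 0.966184, PV = 40.579710
  t = 2.0000: CF_t = 1042.000000, DF = 0.933511, PV = 972.718150
Price P = sum_t PV_t = 1013.297860
Macaulay numerator sum_t t * PV_t:
  t * PV_t at t = 1.0000: 40.579710
  t * PV_t at t = 2.0000: 1945.436300
Macaulay duration D = (sum_t t * PV_t) / P = 1986.016010 / 1013.297860 = 1.959953


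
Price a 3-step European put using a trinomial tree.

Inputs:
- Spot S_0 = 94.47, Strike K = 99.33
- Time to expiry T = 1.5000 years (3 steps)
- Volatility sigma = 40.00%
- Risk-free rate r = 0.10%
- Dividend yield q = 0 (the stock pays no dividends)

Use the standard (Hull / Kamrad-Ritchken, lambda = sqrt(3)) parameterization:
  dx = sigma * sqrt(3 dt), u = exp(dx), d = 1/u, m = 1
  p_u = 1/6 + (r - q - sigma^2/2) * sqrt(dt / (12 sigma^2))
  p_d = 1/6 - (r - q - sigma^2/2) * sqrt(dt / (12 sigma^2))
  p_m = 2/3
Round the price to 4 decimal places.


dt = T/N = 0.500000; dx = sigma*sqrt(3*dt) = 0.489898
u = exp(dx) = 1.632150; d = 1/u = 0.612689
p_u = 0.126352, p_m = 0.666667, p_d = 0.206981
Discount per step: exp(-r*dt) = 0.999500
Stock lattice S(k, j) with j the centered position index:
  k=0: S(0,+0) = 94.4700
  k=1: S(1,-1) = 57.8807; S(1,+0) = 94.4700; S(1,+1) = 154.1892
  k=2: S(2,-2) = 35.4629; S(2,-1) = 57.8807; S(2,+0) = 94.4700; S(2,+1) = 154.1892; S(2,+2) = 251.6598
  k=3: S(3,-3) = 21.7277; S(3,-2) = 35.4629; S(3,-1) = 57.8807; S(3,+0) = 94.4700; S(3,+1) = 154.1892; S(3,+2) = 251.6598; S(3,+3) = 410.7465
Terminal payoffs V(N, j) = max(K - S_T, 0):
  V(3,-3) = 77.602288; V(3,-2) = 63.867123; V(3,-1) = 41.449278; V(3,+0) = 4.860000; V(3,+1) = 0.000000; V(3,+2) = 0.000000; V(3,+3) = 0.000000
Backward induction: V(k, j) = exp(-r*dt) * [p_u * V(k+1, j+1) + p_m * V(k+1, j) + p_d * V(k+1, j-1)]
  V(2,-2) = exp(-r*dt) * [p_u*41.449278 + p_m*63.867123 + p_d*77.602288] = 63.845570
  V(2,-1) = exp(-r*dt) * [p_u*4.860000 + p_m*41.449278 + p_d*63.867123] = 41.445488
  V(2,+0) = exp(-r*dt) * [p_u*0.000000 + p_m*4.860000 + p_d*41.449278] = 11.813313
  V(2,+1) = exp(-r*dt) * [p_u*0.000000 + p_m*0.000000 + p_d*4.860000] = 1.005426
  V(2,+2) = exp(-r*dt) * [p_u*0.000000 + p_m*0.000000 + p_d*0.000000] = 0.000000
  V(1,-1) = exp(-r*dt) * [p_u*11.813313 + p_m*41.445488 + p_d*63.845570] = 42.316631
  V(1,+0) = exp(-r*dt) * [p_u*1.005426 + p_m*11.813313 + p_d*41.445488] = 16.572727
  V(1,+1) = exp(-r*dt) * [p_u*0.000000 + p_m*1.005426 + p_d*11.813313] = 3.113860
  V(0,+0) = exp(-r*dt) * [p_u*3.113860 + p_m*16.572727 + p_d*42.316631] = 20.190576

Answer: Price = V(0,0) = 20.1906


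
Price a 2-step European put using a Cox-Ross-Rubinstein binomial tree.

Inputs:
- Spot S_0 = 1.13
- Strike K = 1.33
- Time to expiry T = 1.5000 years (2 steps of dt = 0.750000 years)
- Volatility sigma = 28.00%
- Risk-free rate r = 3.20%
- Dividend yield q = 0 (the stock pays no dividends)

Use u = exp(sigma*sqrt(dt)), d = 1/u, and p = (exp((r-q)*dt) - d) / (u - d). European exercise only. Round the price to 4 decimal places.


dt = T/N = 0.750000
u = exp(sigma*sqrt(dt)) = 1.274415; d = 1/u = 0.784674
p = (exp((r-q)*dt) - d) / (u - d) = 0.489272
Discount per step: exp(-r*dt) = 0.976286
Stock lattice S(k, i) with i counting down-moves:
  k=0: S(0,0) = 1.1300
  k=1: S(1,0) = 1.4401; S(1,1) = 0.8867
  k=2: S(2,0) = 1.8353; S(2,1) = 1.1300; S(2,2) = 0.6958
Terminal payoffs V(N, i) = max(K - S_T, 0):
  V(2,0) = 0.000000; V(2,1) = 0.200000; V(2,2) = 0.634244
Backward induction: V(k, i) = exp(-r*dt) * [p * V(k+1, i) + (1-p) * V(k+1, i+1)].
  V(1,0) = exp(-r*dt) * [p*0.000000 + (1-p)*0.200000] = 0.099723
  V(1,1) = exp(-r*dt) * [p*0.200000 + (1-p)*0.634244] = 0.411779
  V(0,0) = exp(-r*dt) * [p*0.099723 + (1-p)*0.411779] = 0.252954

Answer: Price = V(0,0) = 0.2530


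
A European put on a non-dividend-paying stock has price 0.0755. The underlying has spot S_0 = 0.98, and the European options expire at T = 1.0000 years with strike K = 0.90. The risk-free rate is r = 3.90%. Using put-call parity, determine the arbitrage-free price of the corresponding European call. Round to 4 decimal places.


Put-call parity: C - P = S_0 * exp(-qT) - K * exp(-rT).
S_0 * exp(-qT) = 0.9800 * 1.00000000 = 0.98000000
K * exp(-rT) = 0.9000 * 0.96175071 = 0.86557564
C = P + S*exp(-qT) - K*exp(-rT)
C = 0.0755 + 0.98000000 - 0.86557564 = 0.1899

Answer: Call price = 0.1899


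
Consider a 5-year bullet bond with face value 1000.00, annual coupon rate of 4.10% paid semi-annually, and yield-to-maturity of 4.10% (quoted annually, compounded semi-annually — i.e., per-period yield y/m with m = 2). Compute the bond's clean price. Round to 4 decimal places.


Coupon per period c = face * coupon_rate / m = 20.500000
Periods per year m = 2; per-period yield y/m = 0.020500
Number of cashflows N = 10
Cashflows (t years, CF_t, discount factor 1/(1+y/m)^(m*t), PV):
  t = 0.5000: CF_t = 20.500000, DF = 0.979912, PV = 20.088192
  t = 1.0000: CF_t = 20.500000, DF = 0.960227, PV = 19.684657
  t = 1.5000: CF_t = 20.500000, DF = 0.940938, PV = 19.289227
  t = 2.0000: CF_t = 20.500000, DF = 0.922036, PV = 18.901742
  t = 2.5000: CF_t = 20.500000, DF = 0.903514, PV = 18.522040
  t = 3.0000: CF_t = 20.500000, DF = 0.885364, PV = 18.149966
  t = 3.5000: CF_t = 20.500000, DF = 0.867579, PV = 17.785366
  t = 4.0000: CF_t = 20.500000, DF = 0.850151, PV = 17.428090
  t = 4.5000: CF_t = 20.500000, DF = 0.833073, PV = 17.077991
  t = 5.0000: CF_t = 1020.500000, DF = 0.816338, PV = 833.072730
Price P = sum_t PV_t = 1000.000000

Answer: Price = 1000.0000


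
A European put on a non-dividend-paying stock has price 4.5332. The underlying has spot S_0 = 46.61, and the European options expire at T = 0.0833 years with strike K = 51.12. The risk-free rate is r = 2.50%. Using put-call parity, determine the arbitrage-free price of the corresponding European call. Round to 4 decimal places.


Put-call parity: C - P = S_0 * exp(-qT) - K * exp(-rT).
S_0 * exp(-qT) = 46.6100 * 1.00000000 = 46.61000000
K * exp(-rT) = 51.1200 * 0.99791967 = 51.01365337
C = P + S*exp(-qT) - K*exp(-rT)
C = 4.5332 + 46.61000000 - 51.01365337 = 0.1295

Answer: Call price = 0.1295


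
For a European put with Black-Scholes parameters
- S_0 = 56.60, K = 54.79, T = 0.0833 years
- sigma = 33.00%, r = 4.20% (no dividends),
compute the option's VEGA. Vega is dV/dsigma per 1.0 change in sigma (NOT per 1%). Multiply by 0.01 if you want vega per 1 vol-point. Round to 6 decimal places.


Answer: Vega = 5.952731

Derivation:
d1 = 0.4255983089; d2 = 0.3303545690
phi(d1) = 0.3643991328; exp(-qT) = 1.0000000000; exp(-rT) = 0.9965075130
Vega = S * exp(-qT) * phi(d1) * sqrt(T) = 56.6000 * 1.0000000000 * 0.3643991328 * 0.2886173938 = 5.952731


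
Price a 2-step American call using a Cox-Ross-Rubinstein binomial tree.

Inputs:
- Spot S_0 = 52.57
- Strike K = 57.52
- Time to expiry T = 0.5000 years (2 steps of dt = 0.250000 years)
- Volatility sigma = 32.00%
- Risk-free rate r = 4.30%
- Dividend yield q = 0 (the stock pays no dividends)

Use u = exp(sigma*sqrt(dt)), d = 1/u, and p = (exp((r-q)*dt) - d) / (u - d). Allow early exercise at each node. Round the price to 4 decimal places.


Answer: Price = V(0,0) = 3.5489

Derivation:
dt = T/N = 0.250000
u = exp(sigma*sqrt(dt)) = 1.173511; d = 1/u = 0.852144
p = (exp((r-q)*dt) - d) / (u - d) = 0.493716
Discount per step: exp(-r*dt) = 0.989308
Stock lattice S(k, i) with i counting down-moves:
  k=0: S(0,0) = 52.5700
  k=1: S(1,0) = 61.6915; S(1,1) = 44.7972
  k=2: S(2,0) = 72.3956; S(2,1) = 52.5700; S(2,2) = 38.1737
Terminal payoffs V(N, i) = max(S_T - K, 0):
  V(2,0) = 14.875607; V(2,1) = 0.000000; V(2,2) = 0.000000
Backward induction: V(k, i) = exp(-r*dt) * [p * V(k+1, i) + (1-p) * V(k+1, i+1)]; then take max(V_cont, immediate exercise) for American.
  V(1,0) = exp(-r*dt) * [p*14.875607 + (1-p)*0.000000] = 7.265802; exercise = 4.171466; V(1,0) = max -> 7.265802
  V(1,1) = exp(-r*dt) * [p*0.000000 + (1-p)*0.000000] = 0.000000; exercise = 0.000000; V(1,1) = max -> 0.000000
  V(0,0) = exp(-r*dt) * [p*7.265802 + (1-p)*0.000000] = 3.548889; exercise = 0.000000; V(0,0) = max -> 3.548889


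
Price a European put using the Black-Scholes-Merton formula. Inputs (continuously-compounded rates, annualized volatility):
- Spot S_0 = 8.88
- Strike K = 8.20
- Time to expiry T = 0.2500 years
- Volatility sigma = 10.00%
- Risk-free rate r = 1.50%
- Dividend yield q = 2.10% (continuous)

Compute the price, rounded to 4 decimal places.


Answer: Price = 0.0108

Derivation:
d1 = (ln(S/K) + (r - q + 0.5*sigma^2) * T) / (sigma * sqrt(T)) = 1.58834805
d2 = d1 - sigma * sqrt(T) = 1.53834805
exp(-rT) = 0.99625702; exp(-qT) = 0.99476376
P = K * exp(-rT) * N(-d2) - S_0 * exp(-qT) * N(-d1)
N(-d1) = 0.05610383; N(-d2) = 0.06198177
P = 8.2000 * 0.99625702 * 0.06198177 - 8.8800 * 0.99476376 * 0.05610383 = 0.0108


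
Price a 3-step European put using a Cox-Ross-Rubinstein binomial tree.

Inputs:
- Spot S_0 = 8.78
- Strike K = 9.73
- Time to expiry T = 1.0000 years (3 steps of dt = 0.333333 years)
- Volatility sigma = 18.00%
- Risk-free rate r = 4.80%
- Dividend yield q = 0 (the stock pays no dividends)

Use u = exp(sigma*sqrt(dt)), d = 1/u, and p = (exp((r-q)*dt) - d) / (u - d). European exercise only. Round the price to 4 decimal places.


Answer: Price = V(0,0) = 0.8602

Derivation:
dt = T/N = 0.333333
u = exp(sigma*sqrt(dt)) = 1.109515; d = 1/u = 0.901295
p = (exp((r-q)*dt) - d) / (u - d) = 0.551502
Discount per step: exp(-r*dt) = 0.984127
Stock lattice S(k, i) with i counting down-moves:
  k=0: S(0,0) = 8.7800
  k=1: S(1,0) = 9.7415; S(1,1) = 7.9134
  k=2: S(2,0) = 10.8084; S(2,1) = 8.7800; S(2,2) = 7.1323
  k=3: S(3,0) = 11.9921; S(3,1) = 9.7415; S(3,2) = 7.9134; S(3,3) = 6.4283
Terminal payoffs V(N, i) = max(K - S_T, 0):
  V(3,0) = 0.000000; V(3,1) = 0.000000; V(3,2) = 1.816633; V(3,3) = 3.301718
Backward induction: V(k, i) = exp(-r*dt) * [p * V(k+1, i) + (1-p) * V(k+1, i+1)].
  V(2,0) = exp(-r*dt) * [p*0.000000 + (1-p)*0.000000] = 0.000000
  V(2,1) = exp(-r*dt) * [p*0.000000 + (1-p)*1.816633] = 0.801823
  V(2,2) = exp(-r*dt) * [p*1.816633 + (1-p)*3.301718] = 2.443283
  V(1,0) = exp(-r*dt) * [p*0.000000 + (1-p)*0.801823] = 0.353908
  V(1,1) = exp(-r*dt) * [p*0.801823 + (1-p)*2.443283] = 1.513602
  V(0,0) = exp(-r*dt) * [p*0.353908 + (1-p)*1.513602] = 0.860155


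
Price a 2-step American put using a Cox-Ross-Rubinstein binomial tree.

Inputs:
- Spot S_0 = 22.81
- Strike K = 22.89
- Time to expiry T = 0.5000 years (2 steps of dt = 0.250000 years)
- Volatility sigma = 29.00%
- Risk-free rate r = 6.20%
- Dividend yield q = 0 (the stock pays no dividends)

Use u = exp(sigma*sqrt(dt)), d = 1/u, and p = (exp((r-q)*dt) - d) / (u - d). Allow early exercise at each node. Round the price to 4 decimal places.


dt = T/N = 0.250000
u = exp(sigma*sqrt(dt)) = 1.156040; d = 1/u = 0.865022
p = (exp((r-q)*dt) - d) / (u - d) = 0.517490
Discount per step: exp(-r*dt) = 0.984620
Stock lattice S(k, i) with i counting down-moves:
  k=0: S(0,0) = 22.8100
  k=1: S(1,0) = 26.3693; S(1,1) = 19.7312
  k=2: S(2,0) = 30.4839; S(2,1) = 22.8100; S(2,2) = 17.0679
Terminal payoffs V(N, i) = max(K - S_T, 0):
  V(2,0) = 0.000000; V(2,1) = 0.080000; V(2,2) = 5.822108
Backward induction: V(k, i) = exp(-r*dt) * [p * V(k+1, i) + (1-p) * V(k+1, i+1)]; then take max(V_cont, immediate exercise) for American.
  V(1,0) = exp(-r*dt) * [p*0.000000 + (1-p)*0.080000] = 0.038007; exercise = 0.000000; V(1,0) = max -> 0.038007
  V(1,1) = exp(-r*dt) * [p*0.080000 + (1-p)*5.822108] = 2.806782; exercise = 3.158841; V(1,1) = max -> 3.158841
  V(0,0) = exp(-r*dt) * [p*0.038007 + (1-p)*3.158841] = 1.520097; exercise = 0.080000; V(0,0) = max -> 1.520097

Answer: Price = V(0,0) = 1.5201


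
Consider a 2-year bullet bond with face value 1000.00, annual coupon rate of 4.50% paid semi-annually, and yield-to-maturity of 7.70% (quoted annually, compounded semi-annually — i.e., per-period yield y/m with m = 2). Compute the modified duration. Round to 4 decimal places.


Answer: Modified duration = 1.8610

Derivation:
Coupon per period c = face * coupon_rate / m = 22.500000
Periods per year m = 2; per-period yield y/m = 0.038500
Number of cashflows N = 4
Cashflows (t years, CF_t, discount factor 1/(1+y/m)^(m*t), PV):
  t = 0.5000: CF_t = 22.500000, DF = 0.962927, PV = 21.665864
  t = 1.0000: CF_t = 22.500000, DF = 0.927229, PV = 20.862652
  t = 1.5000: CF_t = 22.500000, DF = 0.892854, PV = 20.089217
  t = 2.0000: CF_t = 1022.500000, DF = 0.859754, PV = 879.098043
Price P = sum_t PV_t = 941.715776
First compute Macaulay numerator sum_t t * PV_t:
  t * PV_t at t = 0.5000: 10.832932
  t * PV_t at t = 1.0000: 20.862652
  t * PV_t at t = 1.5000: 30.133826
  t * PV_t at t = 2.0000: 1758.196086
Macaulay duration D = 1820.025496 / 941.715776 = 1.932670
Modified duration = D / (1 + y/m) = 1.932670 / (1 + 0.038500) = 1.861020


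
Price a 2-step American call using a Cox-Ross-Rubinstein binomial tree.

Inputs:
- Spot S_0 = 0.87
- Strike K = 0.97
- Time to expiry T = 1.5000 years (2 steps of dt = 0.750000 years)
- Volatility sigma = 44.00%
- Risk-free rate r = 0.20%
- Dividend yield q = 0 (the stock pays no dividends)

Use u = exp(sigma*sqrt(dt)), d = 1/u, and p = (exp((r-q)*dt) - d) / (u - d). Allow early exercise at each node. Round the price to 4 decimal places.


Answer: Price = V(0,0) = 0.1483

Derivation:
dt = T/N = 0.750000
u = exp(sigma*sqrt(dt)) = 1.463823; d = 1/u = 0.683143
p = (exp((r-q)*dt) - d) / (u - d) = 0.407796
Discount per step: exp(-r*dt) = 0.998501
Stock lattice S(k, i) with i counting down-moves:
  k=0: S(0,0) = 0.8700
  k=1: S(1,0) = 1.2735; S(1,1) = 0.5943
  k=2: S(2,0) = 1.8642; S(2,1) = 0.8700; S(2,2) = 0.4060
Terminal payoffs V(N, i) = max(S_T - K, 0):
  V(2,0) = 0.894215; V(2,1) = 0.000000; V(2,2) = 0.000000
Backward induction: V(k, i) = exp(-r*dt) * [p * V(k+1, i) + (1-p) * V(k+1, i+1)]; then take max(V_cont, immediate exercise) for American.
  V(1,0) = exp(-r*dt) * [p*0.894215 + (1-p)*0.000000] = 0.364111; exercise = 0.303526; V(1,0) = max -> 0.364111
  V(1,1) = exp(-r*dt) * [p*0.000000 + (1-p)*0.000000] = 0.000000; exercise = 0.000000; V(1,1) = max -> 0.000000
  V(0,0) = exp(-r*dt) * [p*0.364111 + (1-p)*0.000000] = 0.148261; exercise = 0.000000; V(0,0) = max -> 0.148261


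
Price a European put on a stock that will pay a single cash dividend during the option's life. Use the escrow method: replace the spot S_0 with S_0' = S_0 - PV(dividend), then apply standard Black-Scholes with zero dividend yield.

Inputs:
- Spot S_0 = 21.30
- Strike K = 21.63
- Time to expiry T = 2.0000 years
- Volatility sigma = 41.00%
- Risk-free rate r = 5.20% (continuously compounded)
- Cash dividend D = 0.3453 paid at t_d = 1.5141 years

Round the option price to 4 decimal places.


Answer: Price = 3.9088

Derivation:
PV(D) = D * exp(-r * t_d) = 0.3453 * 0.92428649 = 0.31915613
S_0' = S_0 - PV(D) = 21.3000 - 0.31915613 = 20.98084387
d1 = (ln(S_0'/K) + (r + sigma^2/2)*T) / (sigma*sqrt(T)) = 0.41672490
d2 = d1 - sigma*sqrt(T) = -0.16310266
exp(-rT) = 0.90122530
N(-d1) = 0.33843982; N(-d2) = 0.56478120
P = K * exp(-rT) * N(-d2) - S_0' * N(-d1) = 21.6300 * 0.90122530 * 0.56478120 - 20.98084387 * 0.33843982 = 3.9088


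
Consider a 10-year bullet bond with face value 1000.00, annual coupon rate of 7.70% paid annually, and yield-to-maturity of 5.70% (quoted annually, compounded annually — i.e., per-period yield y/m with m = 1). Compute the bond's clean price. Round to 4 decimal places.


Answer: Price = 1149.3168

Derivation:
Coupon per period c = face * coupon_rate / m = 77.000000
Periods per year m = 1; per-period yield y/m = 0.057000
Number of cashflows N = 10
Cashflows (t years, CF_t, discount factor 1/(1+y/m)^(m*t), PV):
  t = 1.0000: CF_t = 77.000000, DF = 0.946074, PV = 72.847682
  t = 2.0000: CF_t = 77.000000, DF = 0.895056, PV = 68.919283
  t = 3.0000: CF_t = 77.000000, DF = 0.846789, PV = 65.202728
  t = 4.0000: CF_t = 77.000000, DF = 0.801125, PV = 61.686592
  t = 5.0000: CF_t = 77.000000, DF = 0.757923, PV = 58.360068
  t = 6.0000: CF_t = 77.000000, DF = 0.717051, PV = 55.212931
  t = 7.0000: CF_t = 77.000000, DF = 0.678383, PV = 52.235507
  t = 8.0000: CF_t = 77.000000, DF = 0.641801, PV = 49.418644
  t = 9.0000: CF_t = 77.000000, DF = 0.607191, PV = 46.753684
  t = 10.0000: CF_t = 1077.000000, DF = 0.574447, PV = 618.679649
Price P = sum_t PV_t = 1149.316767


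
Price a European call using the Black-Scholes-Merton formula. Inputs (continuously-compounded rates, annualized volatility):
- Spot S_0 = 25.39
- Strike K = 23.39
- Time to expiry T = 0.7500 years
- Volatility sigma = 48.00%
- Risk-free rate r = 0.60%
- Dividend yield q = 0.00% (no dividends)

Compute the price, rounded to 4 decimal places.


Answer: Price = 5.1449

Derivation:
d1 = (ln(S/K) + (r - q + 0.5*sigma^2) * T) / (sigma * sqrt(T)) = 0.41604538
d2 = d1 - sigma * sqrt(T) = 0.00035318
exp(-rT) = 0.99551011; exp(-qT) = 1.00000000
C = S_0 * exp(-qT) * N(d1) - K * exp(-rT) * N(d2)
N(d1) = 0.66131160; N(d2) = 0.50014090
C = 25.3900 * 1.00000000 * 0.66131160 - 23.3900 * 0.99551011 * 0.50014090 = 5.1449


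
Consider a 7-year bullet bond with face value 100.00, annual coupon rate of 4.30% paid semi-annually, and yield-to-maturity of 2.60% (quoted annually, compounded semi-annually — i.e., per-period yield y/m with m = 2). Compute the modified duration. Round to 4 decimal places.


Coupon per period c = face * coupon_rate / m = 2.150000
Periods per year m = 2; per-period yield y/m = 0.013000
Number of cashflows N = 14
Cashflows (t years, CF_t, discount factor 1/(1+y/m)^(m*t), PV):
  t = 0.5000: CF_t = 2.150000, DF = 0.987167, PV = 2.122409
  t = 1.0000: CF_t = 2.150000, DF = 0.974498, PV = 2.095171
  t = 1.5000: CF_t = 2.150000, DF = 0.961992, PV = 2.068284
  t = 2.0000: CF_t = 2.150000, DF = 0.949647, PV = 2.041741
  t = 2.5000: CF_t = 2.150000, DF = 0.937460, PV = 2.015539
  t = 3.0000: CF_t = 2.150000, DF = 0.925429, PV = 1.989673
  t = 3.5000: CF_t = 2.150000, DF = 0.913553, PV = 1.964140
  t = 4.0000: CF_t = 2.150000, DF = 0.901829, PV = 1.938933
  t = 4.5000: CF_t = 2.150000, DF = 0.890256, PV = 1.914051
  t = 5.0000: CF_t = 2.150000, DF = 0.878831, PV = 1.889487
  t = 5.5000: CF_t = 2.150000, DF = 0.867553, PV = 1.865239
  t = 6.0000: CF_t = 2.150000, DF = 0.856420, PV = 1.841302
  t = 6.5000: CF_t = 2.150000, DF = 0.845429, PV = 1.817673
  t = 7.0000: CF_t = 102.150000, DF = 0.834580, PV = 85.252306
Price P = sum_t PV_t = 110.815949
First compute Macaulay numerator sum_t t * PV_t:
  t * PV_t at t = 0.5000: 1.061204
  t * PV_t at t = 1.0000: 2.095171
  t * PV_t at t = 1.5000: 3.102426
  t * PV_t at t = 2.0000: 4.083482
  t * PV_t at t = 2.5000: 5.038848
  t * PV_t at t = 3.0000: 5.969020
  t * PV_t at t = 3.5000: 6.874488
  t * PV_t at t = 4.0000: 7.755734
  t * PV_t at t = 4.5000: 8.613228
  t * PV_t at t = 5.0000: 9.447437
  t * PV_t at t = 5.5000: 10.258816
  t * PV_t at t = 6.0000: 11.047814
  t * PV_t at t = 6.5000: 11.814872
  t * PV_t at t = 7.0000: 596.766143
Macaulay duration D = 683.928685 / 110.815949 = 6.171753
Modified duration = D / (1 + y/m) = 6.171753 / (1 + 0.013000) = 6.092550

Answer: Modified duration = 6.0926


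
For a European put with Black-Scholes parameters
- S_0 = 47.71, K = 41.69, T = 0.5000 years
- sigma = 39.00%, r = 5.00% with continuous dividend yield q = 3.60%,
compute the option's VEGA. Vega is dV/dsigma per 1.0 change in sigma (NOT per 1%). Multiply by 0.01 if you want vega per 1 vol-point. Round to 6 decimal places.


d1 = 0.6523684763; d2 = 0.3765968316
phi(d1) = 0.3224746187; exp(-qT) = 0.9821610324; exp(-rT) = 0.9753099120
Vega = S * exp(-qT) * phi(d1) * sqrt(T) = 47.7100 * 0.9821610324 * 0.3224746187 * 0.7071067812 = 10.684954

Answer: Vega = 10.684954


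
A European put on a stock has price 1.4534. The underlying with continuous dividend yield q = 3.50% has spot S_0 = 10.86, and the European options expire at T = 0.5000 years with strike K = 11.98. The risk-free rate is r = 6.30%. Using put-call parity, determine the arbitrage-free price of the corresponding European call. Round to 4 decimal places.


Answer: Call price = 0.5165

Derivation:
Put-call parity: C - P = S_0 * exp(-qT) - K * exp(-rT).
S_0 * exp(-qT) = 10.8600 * 0.98265224 = 10.67160328
K * exp(-rT) = 11.9800 * 0.96899096 = 11.60851166
C = P + S*exp(-qT) - K*exp(-rT)
C = 1.4534 + 10.67160328 - 11.60851166 = 0.5165


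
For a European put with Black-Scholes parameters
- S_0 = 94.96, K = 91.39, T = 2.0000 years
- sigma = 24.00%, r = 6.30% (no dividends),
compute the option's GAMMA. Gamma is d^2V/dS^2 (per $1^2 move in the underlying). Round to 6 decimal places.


d1 = 0.6538371482; d2 = 0.3144258932
phi(d1) = 0.3221654513; exp(-qT) = 1.0000000000; exp(-rT) = 0.8816148468
Gamma = exp(-qT) * phi(d1) / (S * sigma * sqrt(T)) = 1.0000000000 * 0.3221654513 / (94.9600 * 0.2400 * 1.4142135624) = 0.009996

Answer: Gamma = 0.009996


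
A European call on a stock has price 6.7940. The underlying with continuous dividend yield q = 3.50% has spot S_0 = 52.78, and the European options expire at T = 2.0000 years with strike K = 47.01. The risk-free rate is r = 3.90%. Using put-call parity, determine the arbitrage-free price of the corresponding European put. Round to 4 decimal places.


Answer: Put price = 1.0648

Derivation:
Put-call parity: C - P = S_0 * exp(-qT) - K * exp(-rT).
S_0 * exp(-qT) = 52.7800 * 0.93239382 = 49.21174581
K * exp(-rT) = 47.0100 * 0.92496443 = 43.48257769
P = C - S*exp(-qT) + K*exp(-rT)
P = 6.7940 - 49.21174581 + 43.48257769 = 1.0648


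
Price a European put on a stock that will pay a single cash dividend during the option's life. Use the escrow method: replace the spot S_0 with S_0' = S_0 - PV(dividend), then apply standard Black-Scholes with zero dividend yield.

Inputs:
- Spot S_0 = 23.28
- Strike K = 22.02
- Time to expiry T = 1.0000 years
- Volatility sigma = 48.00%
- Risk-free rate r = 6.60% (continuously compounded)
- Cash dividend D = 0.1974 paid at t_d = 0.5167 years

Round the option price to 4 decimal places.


PV(D) = D * exp(-r * t_d) = 0.1974 * 0.96647273 = 0.19078172
S_0' = S_0 - PV(D) = 23.2800 - 0.19078172 = 23.08921828
d1 = (ln(S_0'/K) + (r + sigma^2/2)*T) / (sigma*sqrt(T)) = 0.47628049
d2 = d1 - sigma*sqrt(T) = -0.00371951
exp(-rT) = 0.93613086
N(-d1) = 0.31693728; N(-d2) = 0.50148387
P = K * exp(-rT) * N(-d2) - S_0' * N(-d1) = 22.0200 * 0.93613086 * 0.50148387 - 23.08921828 * 0.31693728 = 3.0196

Answer: Price = 3.0196


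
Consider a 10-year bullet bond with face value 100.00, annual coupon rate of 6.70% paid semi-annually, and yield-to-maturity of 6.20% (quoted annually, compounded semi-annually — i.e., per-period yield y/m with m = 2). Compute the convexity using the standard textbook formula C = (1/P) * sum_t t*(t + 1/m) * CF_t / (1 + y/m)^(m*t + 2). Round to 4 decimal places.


Coupon per period c = face * coupon_rate / m = 3.350000
Periods per year m = 2; per-period yield y/m = 0.031000
Number of cashflows N = 20
Cashflows (t years, CF_t, discount factor 1/(1+y/m)^(m*t), PV):
  t = 0.5000: CF_t = 3.350000, DF = 0.969932, PV = 3.249273
  t = 1.0000: CF_t = 3.350000, DF = 0.940768, PV = 3.151574
  t = 1.5000: CF_t = 3.350000, DF = 0.912481, PV = 3.056813
  t = 2.0000: CF_t = 3.350000, DF = 0.885045, PV = 2.964901
  t = 2.5000: CF_t = 3.350000, DF = 0.858434, PV = 2.875752
  t = 3.0000: CF_t = 3.350000, DF = 0.832622, PV = 2.789285
  t = 3.5000: CF_t = 3.350000, DF = 0.807587, PV = 2.705417
  t = 4.0000: CF_t = 3.350000, DF = 0.783305, PV = 2.624070
  t = 4.5000: CF_t = 3.350000, DF = 0.759752, PV = 2.545170
  t = 5.0000: CF_t = 3.350000, DF = 0.736908, PV = 2.468642
  t = 5.5000: CF_t = 3.350000, DF = 0.714751, PV = 2.394415
  t = 6.0000: CF_t = 3.350000, DF = 0.693260, PV = 2.322420
  t = 6.5000: CF_t = 3.350000, DF = 0.672415, PV = 2.252590
  t = 7.0000: CF_t = 3.350000, DF = 0.652197, PV = 2.184859
  t = 7.5000: CF_t = 3.350000, DF = 0.632587, PV = 2.119165
  t = 8.0000: CF_t = 3.350000, DF = 0.613566, PV = 2.055446
  t = 8.5000: CF_t = 3.350000, DF = 0.595117, PV = 1.993643
  t = 9.0000: CF_t = 3.350000, DF = 0.577224, PV = 1.933699
  t = 9.5000: CF_t = 3.350000, DF = 0.559868, PV = 1.875557
  t = 10.0000: CF_t = 103.350000, DF = 0.543034, PV = 56.122522
Price P = sum_t PV_t = 103.685213
Convexity numerator sum_t t*(t + 1/m) * CF_t / (1+y/m)^(m*t + 2):
  t = 0.5000: term = 1.528406
  t = 1.0000: term = 4.447351
  t = 1.5000: term = 8.627257
  t = 2.0000: term = 13.946423
  t = 2.5000: term = 20.290624
  t = 3.0000: term = 27.552739
  t = 3.5000: term = 35.632382
  t = 4.0000: term = 44.435560
  t = 4.5000: term = 53.874345
  t = 5.0000: term = 63.866559
  t = 5.5000: term = 74.335471
  t = 6.0000: term = 85.209516
  t = 6.5000: term = 96.422020
  t = 7.0000: term = 107.910938
  t = 7.5000: term = 119.618609
  t = 8.0000: term = 131.491520
  t = 8.5000: term = 143.480077
  t = 9.0000: term = 155.538396
  t = 9.5000: term = 167.624093
  t = 10.0000: term = 5543.820292
Convexity = (1/P) * sum = 6899.652579 / 103.685213 = 66.544229

Answer: Convexity = 66.5442


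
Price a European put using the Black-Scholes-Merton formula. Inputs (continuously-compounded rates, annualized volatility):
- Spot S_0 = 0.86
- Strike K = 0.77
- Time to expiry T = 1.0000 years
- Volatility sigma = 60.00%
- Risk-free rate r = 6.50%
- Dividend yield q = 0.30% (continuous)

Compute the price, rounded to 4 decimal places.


d1 = (ln(S/K) + (r - q + 0.5*sigma^2) * T) / (sigma * sqrt(T)) = 0.58756979
d2 = d1 - sigma * sqrt(T) = -0.01243021
exp(-rT) = 0.93706746; exp(-qT) = 0.99700450
P = K * exp(-rT) * N(-d2) - S_0 * exp(-qT) * N(-d1)
N(-d1) = 0.27841055; N(-d2) = 0.50495881
P = 0.7700 * 0.93706746 * 0.50495881 - 0.8600 * 0.99700450 * 0.27841055 = 0.1256

Answer: Price = 0.1256


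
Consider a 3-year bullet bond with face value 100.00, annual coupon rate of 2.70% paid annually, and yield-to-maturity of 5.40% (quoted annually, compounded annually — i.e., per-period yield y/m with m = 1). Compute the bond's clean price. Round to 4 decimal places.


Answer: Price = 92.7020

Derivation:
Coupon per period c = face * coupon_rate / m = 2.700000
Periods per year m = 1; per-period yield y/m = 0.054000
Number of cashflows N = 3
Cashflows (t years, CF_t, discount factor 1/(1+y/m)^(m*t), PV):
  t = 1.0000: CF_t = 2.700000, DF = 0.948767, PV = 2.561670
  t = 2.0000: CF_t = 2.700000, DF = 0.900158, PV = 2.430427
  t = 3.0000: CF_t = 102.700000, DF = 0.854040, PV = 87.709899
Price P = sum_t PV_t = 92.701996
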